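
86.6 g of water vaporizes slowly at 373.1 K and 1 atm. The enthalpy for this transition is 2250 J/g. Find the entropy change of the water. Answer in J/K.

ΔS = 522 J/K

Heat absorbed by the substance: Q = mL = 86.6 × 2250 = 194850 J.
At constant T, ΔS = Q_rev/T = 194850 / 373.1 = 522 J/K.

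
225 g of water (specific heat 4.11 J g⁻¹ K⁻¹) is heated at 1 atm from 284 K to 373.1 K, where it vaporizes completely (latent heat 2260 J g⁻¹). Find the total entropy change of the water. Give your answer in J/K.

Warming step: ΔS₁ = m c ln(T_tr/T_i) = 225 × 4.11 × ln(373.1/284) = 252.3 J/K.
Phase change: ΔS₂ = +mL/T_tr = 225 × 2260 / 373.1 = 1363 J/K.
ΔS_total = (252.3) + (1363) = 1620 J/K.

ΔS = 1620 J/K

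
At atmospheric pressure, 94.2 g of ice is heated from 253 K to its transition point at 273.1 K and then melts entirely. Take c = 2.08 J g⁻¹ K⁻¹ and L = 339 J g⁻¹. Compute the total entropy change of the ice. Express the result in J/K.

Warming step: ΔS₁ = m c ln(T_tr/T_i) = 94.2 × 2.08 × ln(273.1/253) = 14.98 J/K.
Phase change: ΔS₂ = +mL/T_tr = 94.2 × 339 / 273.1 = 116.9 J/K.
ΔS_total = (14.98) + (116.9) = 132 J/K.

ΔS = 132 J/K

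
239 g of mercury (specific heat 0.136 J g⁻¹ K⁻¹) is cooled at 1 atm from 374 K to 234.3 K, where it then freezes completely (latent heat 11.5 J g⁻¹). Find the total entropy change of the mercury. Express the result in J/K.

Cooling step: ΔS₁ = m c ln(T_tr/T_i) = 239 × 0.136 × ln(234.3/374) = -15.2 J/K.
Phase change: ΔS₂ = −mL/T_tr = −239 × 11.5 / 234.3 = -11.73 J/K.
ΔS_total = (-15.2) + (-11.73) = -26.9 J/K.

ΔS = -26.9 J/K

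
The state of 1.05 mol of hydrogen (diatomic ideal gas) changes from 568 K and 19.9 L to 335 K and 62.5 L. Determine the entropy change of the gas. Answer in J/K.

ΔS = -1.53 J/K

Entropy is a state function: ΔS = nC_V ln(T₂/T₁) + nR ln(V₂/V₁), with C_V = 5R/2 = 20.79 J mol⁻¹ K⁻¹ for a diatomic ideal gas.
ΔS = 1.05 × [20.79 × ln(335/568) + 8.314 × ln(62.5/19.9)] = -1.53 J/K.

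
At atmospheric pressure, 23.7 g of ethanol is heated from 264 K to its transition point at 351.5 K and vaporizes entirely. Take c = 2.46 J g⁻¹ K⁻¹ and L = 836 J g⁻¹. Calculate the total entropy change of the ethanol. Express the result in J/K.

ΔS = 73.1 J/K

Warming step: ΔS₁ = m c ln(T_tr/T_i) = 23.7 × 2.46 × ln(351.5/264) = 16.69 J/K.
Phase change: ΔS₂ = +mL/T_tr = 23.7 × 836 / 351.5 = 56.37 J/K.
ΔS_total = (16.69) + (56.37) = 73.1 J/K.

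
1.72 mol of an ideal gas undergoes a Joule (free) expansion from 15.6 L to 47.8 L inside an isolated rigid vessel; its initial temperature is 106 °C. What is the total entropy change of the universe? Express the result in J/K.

ΔS_universe = 16 J/K

No heat is exchanged and no work is done, so the ideal-gas temperature stays constant.
Entropy is a state function; using a reversible isothermal path, ΔS_gas = nR ln(V₂/V₁) = 1.72 × 8.314 × ln(47.8/15.6) = 16 J/K.
The insulated surroundings exchange no heat, so ΔS_surr = 0 and ΔS_universe = ΔS_gas.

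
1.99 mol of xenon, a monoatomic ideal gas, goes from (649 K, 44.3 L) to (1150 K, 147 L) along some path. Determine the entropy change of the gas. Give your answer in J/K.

Entropy is a state function: ΔS = nC_V ln(T₂/T₁) + nR ln(V₂/V₁), with C_V = 3R/2 = 12.47 J mol⁻¹ K⁻¹ for a monoatomic ideal gas.
ΔS = 1.99 × [12.47 × ln(1150/649) + 8.314 × ln(147/44.3)] = 34 J/K.

ΔS = 34 J/K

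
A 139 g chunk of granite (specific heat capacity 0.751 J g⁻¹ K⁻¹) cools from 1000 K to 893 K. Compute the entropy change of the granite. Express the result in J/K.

ΔS = ∫dQ_rev/T = m c ln(T₂/T₁) = 139 × 0.751 × ln(893/1000) = -11.8 J/K.

ΔS = -11.8 J/K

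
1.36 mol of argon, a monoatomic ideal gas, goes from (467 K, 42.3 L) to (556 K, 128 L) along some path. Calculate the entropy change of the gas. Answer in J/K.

ΔS = 15.5 J/K

Entropy is a state function: ΔS = nC_V ln(T₂/T₁) + nR ln(V₂/V₁), with C_V = 3R/2 = 12.47 J mol⁻¹ K⁻¹ for a monoatomic ideal gas.
ΔS = 1.36 × [12.47 × ln(556/467) + 8.314 × ln(128/42.3)] = 15.5 J/K.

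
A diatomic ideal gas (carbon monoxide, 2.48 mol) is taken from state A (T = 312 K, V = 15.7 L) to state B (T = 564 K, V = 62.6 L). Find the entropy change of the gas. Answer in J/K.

Entropy is a state function: ΔS = nC_V ln(T₂/T₁) + nR ln(V₂/V₁), with C_V = 5R/2 = 20.79 J mol⁻¹ K⁻¹ for a diatomic ideal gas.
ΔS = 2.48 × [20.79 × ln(564/312) + 8.314 × ln(62.6/15.7)] = 59 J/K.

ΔS = 59 J/K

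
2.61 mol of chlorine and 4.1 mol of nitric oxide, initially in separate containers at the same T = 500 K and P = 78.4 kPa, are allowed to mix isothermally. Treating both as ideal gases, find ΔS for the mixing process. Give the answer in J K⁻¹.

Mole fractions: x_A = 2.61/6.71 = 0.389, x_B = 0.611.
ΔS_mix = −R(n_A ln x_A + n_B ln x_B) = −8.314 × (2.61 ln 0.389 + 4.1 ln 0.611) = 37.3 J/K.

ΔS_mix = 37.3 J/K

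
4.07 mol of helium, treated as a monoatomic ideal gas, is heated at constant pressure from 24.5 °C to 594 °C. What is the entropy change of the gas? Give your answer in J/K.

In kelvin: T₁ = 297.65 K, T₂ = 867.15 K. At constant pressure, ΔS = nC_p ln(T₂/T₁) with C_p = 5R/2 = 20.79 J mol⁻¹ K⁻¹.
ΔS = 4.07 × 20.79 × ln(867.15/297.65) = 90.5 J/K.

ΔS = 90.5 J/K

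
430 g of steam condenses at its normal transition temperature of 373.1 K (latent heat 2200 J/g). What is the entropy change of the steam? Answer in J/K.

Heat released by the substance: Q = −mL = −430 × 2200 = −946000 J.
At constant T, ΔS = Q_rev/T = −946000 / 373.1 = -2540 J/K.

ΔS = -2540 J/K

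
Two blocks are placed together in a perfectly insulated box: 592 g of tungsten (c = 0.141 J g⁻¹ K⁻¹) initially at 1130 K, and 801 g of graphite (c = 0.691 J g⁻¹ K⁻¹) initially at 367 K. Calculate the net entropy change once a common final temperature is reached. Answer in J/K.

Energy balance: T_f = (m₁c₁T₁ + m₂c₂T₂)/(m₁c₁ + m₂c₂) = 466.99 K.
ΔS₁ = m₁c₁ ln(T_f/T₁) = 83.472 × ln(466.99/1130) = -73.76 J/K.
ΔS₂ = m₂c₂ ln(T_f/T₂) = 553.491 × ln(466.99/367) = 133.4 J/K.
ΔS_total = -73.76 + 133.4 = 59.6 J/K.

ΔS_total = 59.6 J/K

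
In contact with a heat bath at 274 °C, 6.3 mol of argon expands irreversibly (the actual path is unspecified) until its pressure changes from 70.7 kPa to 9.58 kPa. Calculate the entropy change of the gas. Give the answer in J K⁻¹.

Entropy is a state function, so ΔS_gas depends only on the end states.
For an isothermal ideal gas ΔS_gas = nR ln(P₁/P₂) = 6.3 × 8.314 × ln(70.7/9.58) = 105 J/K.

ΔS_gas = 105 J/K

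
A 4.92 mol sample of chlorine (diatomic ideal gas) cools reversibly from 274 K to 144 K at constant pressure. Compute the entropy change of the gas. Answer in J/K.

At constant pressure, ΔS = nC_p ln(T₂/T₁) with C_p = 7R/2 = 29.1 J mol⁻¹ K⁻¹.
ΔS = 4.92 × 29.1 × ln(144/274) = -92.1 J/K.

ΔS = -92.1 J/K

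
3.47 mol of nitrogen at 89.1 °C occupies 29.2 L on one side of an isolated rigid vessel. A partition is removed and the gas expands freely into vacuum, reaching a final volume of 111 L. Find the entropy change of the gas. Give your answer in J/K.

ΔS_gas = 38.5 J/K

For an ideal gas in free expansion Q = 0 and W = 0, so T is unchanged.
Entropy is a state function; using a reversible isothermal path, ΔS_gas = nR ln(V₂/V₁) = 3.47 × 8.314 × ln(111/29.2) = 38.5 J/K.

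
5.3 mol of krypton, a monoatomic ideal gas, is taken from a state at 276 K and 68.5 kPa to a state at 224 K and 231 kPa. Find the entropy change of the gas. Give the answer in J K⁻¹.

ΔS = -76.6 J/K

ΔS = nC_p ln(T₂/T₁) − nR ln(P₂/P₁), with C_p = 5R/2 = 20.79 J mol⁻¹ K⁻¹ for a monoatomic ideal gas.
ΔS = 5.3 × [20.79 × ln(224/276) − 8.314 × ln(231/68.5)] = -76.6 J/K.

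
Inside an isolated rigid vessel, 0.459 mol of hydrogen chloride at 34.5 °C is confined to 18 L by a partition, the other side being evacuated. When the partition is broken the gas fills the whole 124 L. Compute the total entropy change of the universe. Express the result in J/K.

ΔS_universe = 7.36 J/K

For an ideal gas in free expansion Q = 0 and W = 0, so T is unchanged.
Entropy is a state function; using a reversible isothermal path, ΔS_gas = nR ln(V₂/V₁) = 0.459 × 8.314 × ln(124/18) = 7.36 J/K.
The insulated surroundings exchange no heat, so ΔS_surr = 0 and ΔS_universe = ΔS_gas.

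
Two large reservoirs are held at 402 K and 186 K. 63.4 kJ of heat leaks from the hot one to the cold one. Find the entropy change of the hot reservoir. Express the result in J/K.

The hot reservoir loses heat Q, so ΔS_hot = −Q/T_H = −63400/402 = -158 J/K.

ΔS_hot = -158 J/K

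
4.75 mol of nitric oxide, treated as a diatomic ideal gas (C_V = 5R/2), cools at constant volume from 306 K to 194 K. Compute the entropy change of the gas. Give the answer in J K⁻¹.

ΔS = -45 J/K

At constant volume, ΔS = nC_V ln(T₂/T₁) with C_V = 5R/2 = 20.79 J mol⁻¹ K⁻¹.
ΔS = 4.75 × 20.79 × ln(194/306) = -45 J/K.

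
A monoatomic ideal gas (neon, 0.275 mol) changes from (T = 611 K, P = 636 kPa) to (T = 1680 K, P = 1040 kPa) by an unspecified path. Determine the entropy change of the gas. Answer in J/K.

ΔS = 4.66 J/K

ΔS = nC_p ln(T₂/T₁) − nR ln(P₂/P₁), with C_p = 5R/2 = 20.79 J mol⁻¹ K⁻¹ for a monoatomic ideal gas.
ΔS = 0.275 × [20.79 × ln(1680/611) − 8.314 × ln(1040/636)] = 4.66 J/K.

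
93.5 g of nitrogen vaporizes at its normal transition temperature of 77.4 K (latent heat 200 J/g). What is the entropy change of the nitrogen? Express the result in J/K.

ΔS = 242 J/K

Heat absorbed by the substance: Q = mL = 93.5 × 200 = 18700 J.
At constant T, ΔS = Q_rev/T = 18700 / 77.4 = 242 J/K.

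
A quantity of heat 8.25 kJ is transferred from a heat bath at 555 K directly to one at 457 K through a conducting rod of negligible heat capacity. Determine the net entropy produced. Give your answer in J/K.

ΔS_hot = −Q/T_H = −8250/555 = -14.86 J/K and ΔS_cold = +Q/T_C = 8250/457 = 18.05 J/K.
ΔS_total = -14.86 + 18.05 = 3.19 J/K, positive as the second law requires.

ΔS_total = 3.19 J/K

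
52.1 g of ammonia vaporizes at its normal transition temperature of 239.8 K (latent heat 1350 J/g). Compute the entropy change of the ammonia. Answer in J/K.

ΔS = 293 J/K

Heat absorbed by the substance: Q = mL = 52.1 × 1350 = 70335 J.
At constant T, ΔS = Q_rev/T = 70335 / 239.8 = 293 J/K.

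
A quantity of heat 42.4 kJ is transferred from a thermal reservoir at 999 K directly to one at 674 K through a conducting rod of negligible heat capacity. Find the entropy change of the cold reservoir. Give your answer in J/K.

The cold reservoir gains heat Q, so ΔS_cold = +Q/T_C = 42400/674 = 62.9 J/K.

ΔS_cold = 62.9 J/K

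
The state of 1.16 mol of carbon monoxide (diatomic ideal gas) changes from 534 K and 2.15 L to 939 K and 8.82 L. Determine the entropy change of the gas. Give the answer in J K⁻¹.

Entropy is a state function: ΔS = nC_V ln(T₂/T₁) + nR ln(V₂/V₁), with C_V = 5R/2 = 20.79 J mol⁻¹ K⁻¹ for a diatomic ideal gas.
ΔS = 1.16 × [20.79 × ln(939/534) + 8.314 × ln(8.82/2.15)] = 27.2 J/K.

ΔS = 27.2 J/K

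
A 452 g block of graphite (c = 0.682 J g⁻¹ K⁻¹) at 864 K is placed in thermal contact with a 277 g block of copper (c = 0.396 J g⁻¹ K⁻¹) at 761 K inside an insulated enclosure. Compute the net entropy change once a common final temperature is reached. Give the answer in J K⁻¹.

ΔS_total = 0.639 J/K

Energy balance: T_f = (m₁c₁T₁ + m₂c₂T₂)/(m₁c₁ + m₂c₂) = 836.97 K.
ΔS₁ = m₁c₁ ln(T_f/T₁) = 308.264 × ln(836.97/864) = -9.79885 J/K.
ΔS₂ = m₂c₂ ln(T_f/T₂) = 109.692 × ln(836.97/761) = 10.4374 J/K.
ΔS_total = -9.79885 + 10.4374 = 0.639 J/K.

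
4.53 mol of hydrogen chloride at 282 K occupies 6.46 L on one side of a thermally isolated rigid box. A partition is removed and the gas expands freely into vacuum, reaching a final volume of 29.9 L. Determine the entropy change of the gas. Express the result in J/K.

ΔS_gas = 57.7 J/K

No heat is exchanged and no work is done, so the ideal-gas temperature stays constant.
Entropy is a state function; using a reversible isothermal path, ΔS_gas = nR ln(V₂/V₁) = 4.53 × 8.314 × ln(29.9/6.46) = 57.7 J/K.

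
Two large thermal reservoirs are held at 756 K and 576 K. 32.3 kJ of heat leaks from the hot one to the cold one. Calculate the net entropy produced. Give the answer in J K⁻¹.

ΔS_hot = −Q/T_H = −32300/756 = -42.72 J/K and ΔS_cold = +Q/T_C = 32300/576 = 56.08 J/K.
ΔS_total = -42.72 + 56.08 = 13.4 J/K, positive as the second law requires.

ΔS_total = 13.4 J/K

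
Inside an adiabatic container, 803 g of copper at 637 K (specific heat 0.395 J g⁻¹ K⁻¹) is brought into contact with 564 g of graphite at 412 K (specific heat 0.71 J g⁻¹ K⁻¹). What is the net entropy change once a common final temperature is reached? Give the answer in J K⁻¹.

ΔS_total = 17 J/K

Energy balance: T_f = (m₁c₁T₁ + m₂c₂T₂)/(m₁c₁ + m₂c₂) = 511.45 K.
ΔS₁ = m₁c₁ ln(T_f/T₁) = 317.185 × ln(511.45/637) = -69.63 J/K.
ΔS₂ = m₂c₂ ln(T_f/T₂) = 400.44 × ln(511.45/412) = 86.58 J/K.
ΔS_total = -69.63 + 86.58 = 17 J/K.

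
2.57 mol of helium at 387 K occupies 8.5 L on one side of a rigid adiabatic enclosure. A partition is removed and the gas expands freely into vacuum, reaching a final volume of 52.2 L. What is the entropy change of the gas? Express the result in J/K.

For an ideal gas in free expansion Q = 0 and W = 0, so T is unchanged.
Entropy is a state function; using a reversible isothermal path, ΔS_gas = nR ln(V₂/V₁) = 2.57 × 8.314 × ln(52.2/8.5) = 38.8 J/K.

ΔS_gas = 38.8 J/K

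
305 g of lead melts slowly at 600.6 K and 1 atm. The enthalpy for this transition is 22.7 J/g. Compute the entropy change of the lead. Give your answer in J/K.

ΔS = 11.5 J/K

Heat absorbed by the substance: Q = mL = 305 × 22.7 = 6923.5 J.
At constant T, ΔS = Q_rev/T = 6923.5 / 600.6 = 11.5 J/K.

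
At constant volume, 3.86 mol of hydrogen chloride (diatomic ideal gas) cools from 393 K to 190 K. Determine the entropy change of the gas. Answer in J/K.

ΔS = -58.3 J/K

At constant volume, ΔS = nC_V ln(T₂/T₁) with C_V = 5R/2 = 20.79 J mol⁻¹ K⁻¹.
ΔS = 3.86 × 20.79 × ln(190/393) = -58.3 J/K.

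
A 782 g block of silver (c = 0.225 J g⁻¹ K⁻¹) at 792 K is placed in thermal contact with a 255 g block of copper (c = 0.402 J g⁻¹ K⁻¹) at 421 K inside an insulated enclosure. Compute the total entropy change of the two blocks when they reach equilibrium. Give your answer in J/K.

Energy balance: T_f = (m₁c₁T₁ + m₂c₂T₂)/(m₁c₁ + m₂c₂) = 655.42 K.
ΔS₁ = m₁c₁ ln(T_f/T₁) = 175.95 × ln(655.42/792) = -33.3 J/K.
ΔS₂ = m₂c₂ ln(T_f/T₂) = 102.51 × ln(655.42/421) = 45.38 J/K.
ΔS_total = -33.3 + 45.38 = 12.1 J/K.

ΔS_total = 12.1 J/K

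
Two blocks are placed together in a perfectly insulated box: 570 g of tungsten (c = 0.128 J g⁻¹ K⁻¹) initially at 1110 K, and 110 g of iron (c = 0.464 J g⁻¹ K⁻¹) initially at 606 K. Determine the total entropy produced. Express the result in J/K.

Energy balance: T_f = (m₁c₁T₁ + m₂c₂T₂)/(m₁c₁ + m₂c₂) = 902.55 K.
ΔS₁ = m₁c₁ ln(T_f/T₁) = 72.96 × ln(902.55/1110) = -15.095 J/K.
ΔS₂ = m₂c₂ ln(T_f/T₂) = 51.04 × ln(902.55/606) = 20.331 J/K.
ΔS_total = -15.095 + 20.331 = 5.24 J/K.

ΔS_total = 5.24 J/K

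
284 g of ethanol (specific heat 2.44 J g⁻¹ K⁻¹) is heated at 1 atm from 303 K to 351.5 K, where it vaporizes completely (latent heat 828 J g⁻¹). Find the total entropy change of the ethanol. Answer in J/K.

Warming step: ΔS₁ = m c ln(T_tr/T_i) = 284 × 2.44 × ln(351.5/303) = 102.9 J/K.
Phase change: ΔS₂ = +mL/T_tr = 284 × 828 / 351.5 = 669 J/K.
ΔS_total = (102.9) + (669) = 772 J/K.

ΔS = 772 J/K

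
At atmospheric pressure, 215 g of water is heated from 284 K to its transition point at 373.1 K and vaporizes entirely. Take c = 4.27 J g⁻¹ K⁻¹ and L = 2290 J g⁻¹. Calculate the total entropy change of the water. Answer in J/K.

ΔS = 1570 J/K

Warming step: ΔS₁ = m c ln(T_tr/T_i) = 215 × 4.27 × ln(373.1/284) = 250.5 J/K.
Phase change: ΔS₂ = +mL/T_tr = 215 × 2290 / 373.1 = 1320 J/K.
ΔS_total = (250.5) + (1320) = 1570 J/K.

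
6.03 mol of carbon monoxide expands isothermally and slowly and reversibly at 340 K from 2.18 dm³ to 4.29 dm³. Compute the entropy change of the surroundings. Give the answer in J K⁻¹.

For an isothermal ideal gas ΔS_gas = nR ln(V₂/V₁) = 6.03 × 8.314 × ln(4.29/2.18) = 33.9 J/K.
The process is reversible, so ΔS_surr = −ΔS_gas = -33.9 J/K and ΔS_universe = 0.

ΔS_surr = -33.9 J/K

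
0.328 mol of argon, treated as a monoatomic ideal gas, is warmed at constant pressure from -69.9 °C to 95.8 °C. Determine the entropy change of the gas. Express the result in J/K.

In kelvin: T₁ = 203.25 K, T₂ = 368.95 K. At constant pressure, ΔS = nC_p ln(T₂/T₁) with C_p = 5R/2 = 20.79 J mol⁻¹ K⁻¹.
ΔS = 0.328 × 20.79 × ln(368.95/203.25) = 4.06 J/K.

ΔS = 4.06 J/K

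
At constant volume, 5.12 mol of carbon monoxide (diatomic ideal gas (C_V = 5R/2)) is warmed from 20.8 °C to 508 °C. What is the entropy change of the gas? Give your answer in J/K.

ΔS = 104 J/K

In kelvin: T₁ = 293.95 K, T₂ = 781.15 K. At constant volume, ΔS = nC_V ln(T₂/T₁) with C_V = 5R/2 = 20.79 J mol⁻¹ K⁻¹.
ΔS = 5.12 × 20.79 × ln(781.15/293.95) = 104 J/K.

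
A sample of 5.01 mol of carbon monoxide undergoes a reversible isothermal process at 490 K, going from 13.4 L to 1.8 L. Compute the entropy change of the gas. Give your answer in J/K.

ΔS_gas = -83.6 J/K

For an isothermal ideal gas ΔS_gas = nR ln(V₂/V₁) = 5.01 × 8.314 × ln(1.8/13.4) = -83.6 J/K.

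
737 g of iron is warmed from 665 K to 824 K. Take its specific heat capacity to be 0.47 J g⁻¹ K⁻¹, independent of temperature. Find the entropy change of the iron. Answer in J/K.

ΔS = 74.3 J/K

ΔS = ∫dQ_rev/T = m c ln(T₂/T₁) = 737 × 0.47 × ln(824/665) = 74.3 J/K.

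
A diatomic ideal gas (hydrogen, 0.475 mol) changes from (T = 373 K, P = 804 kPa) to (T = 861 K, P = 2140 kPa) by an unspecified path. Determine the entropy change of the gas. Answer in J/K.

ΔS = 7.7 J/K

ΔS = nC_p ln(T₂/T₁) − nR ln(P₂/P₁), with C_p = 7R/2 = 29.1 J mol⁻¹ K⁻¹ for a diatomic ideal gas.
ΔS = 0.475 × [29.1 × ln(861/373) − 8.314 × ln(2140/804)] = 7.7 J/K.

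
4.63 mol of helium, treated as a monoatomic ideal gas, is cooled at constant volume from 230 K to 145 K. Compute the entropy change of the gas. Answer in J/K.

At constant volume, ΔS = nC_V ln(T₂/T₁) with C_V = 3R/2 = 12.47 J mol⁻¹ K⁻¹.
ΔS = 4.63 × 12.47 × ln(145/230) = -26.6 J/K.

ΔS = -26.6 J/K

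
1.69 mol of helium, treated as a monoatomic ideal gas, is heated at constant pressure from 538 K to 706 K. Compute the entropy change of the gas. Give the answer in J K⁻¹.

At constant pressure, ΔS = nC_p ln(T₂/T₁) with C_p = 5R/2 = 20.79 J mol⁻¹ K⁻¹.
ΔS = 1.69 × 20.79 × ln(706/538) = 9.55 J/K.

ΔS = 9.55 J/K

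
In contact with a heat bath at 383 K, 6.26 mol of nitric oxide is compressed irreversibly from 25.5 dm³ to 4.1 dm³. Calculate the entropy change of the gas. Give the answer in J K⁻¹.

ΔS_gas = -95.1 J/K

Entropy is a state function, so ΔS_gas depends only on the end states.
For an isothermal ideal gas ΔS_gas = nR ln(V₂/V₁) = 6.26 × 8.314 × ln(4.1/25.5) = -95.1 J/K.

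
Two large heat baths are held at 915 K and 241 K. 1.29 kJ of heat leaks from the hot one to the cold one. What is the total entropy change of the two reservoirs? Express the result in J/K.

ΔS_hot = −Q/T_H = −1290/915 = -1.41 J/K and ΔS_cold = +Q/T_C = 1290/241 = 5.353 J/K.
ΔS_total = -1.41 + 5.353 = 3.94 J/K, positive as the second law requires.

ΔS_total = 3.94 J/K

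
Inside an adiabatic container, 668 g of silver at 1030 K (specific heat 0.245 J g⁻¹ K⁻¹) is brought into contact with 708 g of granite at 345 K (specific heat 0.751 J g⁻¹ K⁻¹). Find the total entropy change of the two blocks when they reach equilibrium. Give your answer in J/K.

ΔS_total = 87.6 J/K

Energy balance: T_f = (m₁c₁T₁ + m₂c₂T₂)/(m₁c₁ + m₂c₂) = 506.22 K.
ΔS₁ = m₁c₁ ln(T_f/T₁) = 163.66 × ln(506.22/1030) = -116.3 J/K.
ΔS₂ = m₂c₂ ln(T_f/T₂) = 531.708 × ln(506.22/345) = 203.9 J/K.
ΔS_total = -116.3 + 203.9 = 87.6 J/K.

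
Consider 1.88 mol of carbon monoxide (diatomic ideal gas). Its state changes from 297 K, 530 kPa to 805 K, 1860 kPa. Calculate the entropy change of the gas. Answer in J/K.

ΔS = nC_p ln(T₂/T₁) − nR ln(P₂/P₁), with C_p = 7R/2 = 29.1 J mol⁻¹ K⁻¹ for a diatomic ideal gas.
ΔS = 1.88 × [29.1 × ln(805/297) − 8.314 × ln(1860/530)] = 34.9 J/K.

ΔS = 34.9 J/K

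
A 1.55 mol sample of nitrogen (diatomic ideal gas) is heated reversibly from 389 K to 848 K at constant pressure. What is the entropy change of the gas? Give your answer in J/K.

At constant pressure, ΔS = nC_p ln(T₂/T₁) with C_p = 7R/2 = 29.1 J mol⁻¹ K⁻¹.
ΔS = 1.55 × 29.1 × ln(848/389) = 35.1 J/K.

ΔS = 35.1 J/K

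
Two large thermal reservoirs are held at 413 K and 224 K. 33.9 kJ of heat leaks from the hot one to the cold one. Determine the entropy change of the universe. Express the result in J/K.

ΔS_total = 69.3 J/K

ΔS_hot = −Q/T_H = −33900/413 = -82.082 J/K and ΔS_cold = +Q/T_C = 33900/224 = 151.34 J/K.
ΔS_total = -82.082 + 151.34 = 69.3 J/K, positive as the second law requires.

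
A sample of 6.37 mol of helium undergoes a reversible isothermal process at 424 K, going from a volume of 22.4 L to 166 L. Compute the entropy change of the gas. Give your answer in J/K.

For an isothermal ideal gas ΔS_gas = nR ln(V₂/V₁) = 6.37 × 8.314 × ln(166/22.4) = 106 J/K.

ΔS_gas = 106 J/K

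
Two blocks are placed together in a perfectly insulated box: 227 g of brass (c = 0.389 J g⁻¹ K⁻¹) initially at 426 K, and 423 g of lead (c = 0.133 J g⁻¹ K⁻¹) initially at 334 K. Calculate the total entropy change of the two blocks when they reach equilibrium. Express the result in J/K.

Energy balance: T_f = (m₁c₁T₁ + m₂c₂T₂)/(m₁c₁ + m₂c₂) = 390.2 K.
ΔS₁ = m₁c₁ ln(T_f/T₁) = 88.303 × ln(390.2/426) = -7.752 J/K.
ΔS₂ = m₂c₂ ln(T_f/T₂) = 56.259 × ln(390.2/334) = 8.749 J/K.
ΔS_total = -7.752 + 8.749 = 0.997 J/K.

ΔS_total = 0.997 J/K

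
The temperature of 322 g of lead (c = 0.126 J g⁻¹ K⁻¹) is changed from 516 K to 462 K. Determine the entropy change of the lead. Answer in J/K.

ΔS = ∫dQ_rev/T = m c ln(T₂/T₁) = 322 × 0.126 × ln(462/516) = -4.48 J/K.

ΔS = -4.48 J/K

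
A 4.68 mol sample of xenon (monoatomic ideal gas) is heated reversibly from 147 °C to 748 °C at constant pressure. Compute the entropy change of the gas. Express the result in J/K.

In kelvin: T₁ = 420.15 K, T₂ = 1021.15 K. At constant pressure, ΔS = nC_p ln(T₂/T₁) with C_p = 5R/2 = 20.79 J mol⁻¹ K⁻¹.
ΔS = 4.68 × 20.79 × ln(1021.15/420.15) = 86.4 J/K.

ΔS = 86.4 J/K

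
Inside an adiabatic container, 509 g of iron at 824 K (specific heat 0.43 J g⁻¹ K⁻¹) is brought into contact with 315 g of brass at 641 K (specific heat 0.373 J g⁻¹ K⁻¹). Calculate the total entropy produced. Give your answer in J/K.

Energy balance: T_f = (m₁c₁T₁ + m₂c₂T₂)/(m₁c₁ + m₂c₂) = 760.08 K.
ΔS₁ = m₁c₁ ln(T_f/T₁) = 218.87 × ln(760.08/824) = -17.67 J/K.
ΔS₂ = m₂c₂ ln(T_f/T₂) = 117.495 × ln(760.08/641) = 20.02 J/K.
ΔS_total = -17.67 + 20.02 = 2.35 J/K.

ΔS_total = 2.35 J/K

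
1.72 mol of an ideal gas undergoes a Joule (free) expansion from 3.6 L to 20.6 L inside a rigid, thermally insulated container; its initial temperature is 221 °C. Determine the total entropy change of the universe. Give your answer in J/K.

ΔS_universe = 24.9 J/K

No heat is exchanged and no work is done, so the ideal-gas temperature stays constant.
Entropy is a state function; using a reversible isothermal path, ΔS_gas = nR ln(V₂/V₁) = 1.72 × 8.314 × ln(20.6/3.6) = 24.9 J/K.
The insulated surroundings exchange no heat, so ΔS_surr = 0 and ΔS_universe = ΔS_gas.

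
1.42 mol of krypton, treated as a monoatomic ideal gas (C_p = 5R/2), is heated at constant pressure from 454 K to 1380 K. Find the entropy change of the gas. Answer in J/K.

ΔS = 32.8 J/K

At constant pressure, ΔS = nC_p ln(T₂/T₁) with C_p = 5R/2 = 20.79 J mol⁻¹ K⁻¹.
ΔS = 1.42 × 20.79 × ln(1380/454) = 32.8 J/K.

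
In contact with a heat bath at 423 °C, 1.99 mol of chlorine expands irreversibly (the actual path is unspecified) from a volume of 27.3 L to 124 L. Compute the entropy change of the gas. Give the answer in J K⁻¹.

Entropy is a state function, so ΔS_gas depends only on the end states.
For an isothermal ideal gas ΔS_gas = nR ln(V₂/V₁) = 1.99 × 8.314 × ln(124/27.3) = 25 J/K.

ΔS_gas = 25 J/K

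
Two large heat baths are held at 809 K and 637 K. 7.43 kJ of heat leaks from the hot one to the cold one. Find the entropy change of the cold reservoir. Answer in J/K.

The cold reservoir gains heat Q, so ΔS_cold = +Q/T_C = 7430/637 = 11.7 J/K.

ΔS_cold = 11.7 J/K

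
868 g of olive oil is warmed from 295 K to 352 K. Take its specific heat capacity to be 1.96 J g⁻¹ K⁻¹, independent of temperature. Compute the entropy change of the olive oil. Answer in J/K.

ΔS = ∫dQ_rev/T = m c ln(T₂/T₁) = 868 × 1.96 × ln(352/295) = 301 J/K.

ΔS = 301 J/K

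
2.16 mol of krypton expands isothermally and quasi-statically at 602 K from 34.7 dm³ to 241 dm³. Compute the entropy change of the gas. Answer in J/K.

For an isothermal ideal gas ΔS_gas = nR ln(V₂/V₁) = 2.16 × 8.314 × ln(241/34.7) = 34.8 J/K.

ΔS_gas = 34.8 J/K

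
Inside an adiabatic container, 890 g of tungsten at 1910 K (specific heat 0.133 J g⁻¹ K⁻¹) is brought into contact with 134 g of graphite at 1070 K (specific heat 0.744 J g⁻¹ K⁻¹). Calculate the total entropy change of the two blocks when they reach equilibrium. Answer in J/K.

ΔS_total = 8.82 J/K

Energy balance: T_f = (m₁c₁T₁ + m₂c₂T₂)/(m₁c₁ + m₂c₂) = 1526 K.
ΔS₁ = m₁c₁ ln(T_f/T₁) = 118.37 × ln(1526/1910) = -26.57 J/K.
ΔS₂ = m₂c₂ ln(T_f/T₂) = 99.696 × ln(1526/1070) = 35.39 J/K.
ΔS_total = -26.57 + 35.39 = 8.82 J/K.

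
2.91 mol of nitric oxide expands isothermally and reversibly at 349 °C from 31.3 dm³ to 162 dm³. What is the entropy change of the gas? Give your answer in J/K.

ΔS_gas = 39.8 J/K

For an isothermal ideal gas ΔS_gas = nR ln(V₂/V₁) = 2.91 × 8.314 × ln(162/31.3) = 39.8 J/K.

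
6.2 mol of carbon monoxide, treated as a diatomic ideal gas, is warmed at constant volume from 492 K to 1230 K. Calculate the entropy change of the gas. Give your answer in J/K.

At constant volume, ΔS = nC_V ln(T₂/T₁) with C_V = 5R/2 = 20.79 J mol⁻¹ K⁻¹.
ΔS = 6.2 × 20.79 × ln(1230/492) = 118 J/K.

ΔS = 118 J/K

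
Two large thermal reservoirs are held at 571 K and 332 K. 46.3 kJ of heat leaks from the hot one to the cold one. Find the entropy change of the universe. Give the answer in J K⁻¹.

ΔS_total = 58.4 J/K

ΔS_hot = −Q/T_H = −46300/571 = -81.09 J/K and ΔS_cold = +Q/T_C = 46300/332 = 139.5 J/K.
ΔS_total = -81.09 + 139.5 = 58.4 J/K, positive as the second law requires.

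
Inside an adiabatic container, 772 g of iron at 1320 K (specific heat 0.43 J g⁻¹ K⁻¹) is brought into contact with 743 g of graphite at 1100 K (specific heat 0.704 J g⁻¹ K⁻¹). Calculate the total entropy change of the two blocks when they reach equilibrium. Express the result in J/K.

ΔS_total = 3.42 J/K

Energy balance: T_f = (m₁c₁T₁ + m₂c₂T₂)/(m₁c₁ + m₂c₂) = 1185.4 K.
ΔS₁ = m₁c₁ ln(T_f/T₁) = 331.96 × ln(1185.4/1320) = -35.7 J/K.
ΔS₂ = m₂c₂ ln(T_f/T₂) = 523.072 × ln(1185.4/1100) = 39.12 J/K.
ΔS_total = -35.7 + 39.12 = 3.42 J/K.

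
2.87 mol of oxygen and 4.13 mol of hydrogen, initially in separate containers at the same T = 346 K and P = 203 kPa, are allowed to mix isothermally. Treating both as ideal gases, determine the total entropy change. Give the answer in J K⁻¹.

Mole fractions: x_A = 2.87/7 = 0.41, x_B = 0.59.
ΔS_mix = −R(n_A ln x_A + n_B ln x_B) = −8.314 × (2.87 ln 0.41 + 4.13 ln 0.59) = 39.4 J/K.

ΔS_mix = 39.4 J/K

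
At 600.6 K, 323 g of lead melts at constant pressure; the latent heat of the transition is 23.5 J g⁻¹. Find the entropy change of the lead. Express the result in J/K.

ΔS = 12.6 J/K

Heat absorbed by the substance: Q = mL = 323 × 23.5 = 7590.5 J.
At constant T, ΔS = Q_rev/T = 7590.5 / 600.6 = 12.6 J/K.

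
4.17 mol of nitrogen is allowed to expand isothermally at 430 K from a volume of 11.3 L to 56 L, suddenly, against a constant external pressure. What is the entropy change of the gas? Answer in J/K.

Entropy is a state function, so ΔS_gas depends only on the end states.
For an isothermal ideal gas ΔS_gas = nR ln(V₂/V₁) = 4.17 × 8.314 × ln(56/11.3) = 55.5 J/K.

ΔS_gas = 55.5 J/K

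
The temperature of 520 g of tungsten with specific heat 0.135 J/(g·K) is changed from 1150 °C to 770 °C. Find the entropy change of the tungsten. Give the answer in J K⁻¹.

In kelvin: T₁ = 1423.15 K, T₂ = 1043.15 K. ΔS = ∫dQ_rev/T = m c ln(T₂/T₁) = 520 × 0.135 × ln(1043.15/1423.15) = -21.8 J/K.

ΔS = -21.8 J/K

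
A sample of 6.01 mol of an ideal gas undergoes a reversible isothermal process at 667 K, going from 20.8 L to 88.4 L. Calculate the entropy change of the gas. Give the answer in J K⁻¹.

For an isothermal ideal gas ΔS_gas = nR ln(V₂/V₁) = 6.01 × 8.314 × ln(88.4/20.8) = 72.3 J/K.

ΔS_gas = 72.3 J/K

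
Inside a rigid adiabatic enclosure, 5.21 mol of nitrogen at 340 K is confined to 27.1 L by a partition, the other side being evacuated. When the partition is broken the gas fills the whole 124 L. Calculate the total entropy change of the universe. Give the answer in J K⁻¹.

ΔS_universe = 65.9 J/K

No heat is exchanged and no work is done, so the ideal-gas temperature stays constant.
Entropy is a state function; using a reversible isothermal path, ΔS_gas = nR ln(V₂/V₁) = 5.21 × 8.314 × ln(124/27.1) = 65.9 J/K.
The insulated surroundings exchange no heat, so ΔS_surr = 0 and ΔS_universe = ΔS_gas.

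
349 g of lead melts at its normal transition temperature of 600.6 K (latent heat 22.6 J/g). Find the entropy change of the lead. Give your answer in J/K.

ΔS = 13.1 J/K

Heat absorbed by the substance: Q = mL = 349 × 22.6 = 7887.4 J.
At constant T, ΔS = Q_rev/T = 7887.4 / 600.6 = 13.1 J/K.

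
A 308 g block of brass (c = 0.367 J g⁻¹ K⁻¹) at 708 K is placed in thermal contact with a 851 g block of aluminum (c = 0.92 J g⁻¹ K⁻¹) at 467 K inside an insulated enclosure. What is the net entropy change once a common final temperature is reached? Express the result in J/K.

Energy balance: T_f = (m₁c₁T₁ + m₂c₂T₂)/(m₁c₁ + m₂c₂) = 497.41 K.
ΔS₁ = m₁c₁ ln(T_f/T₁) = 113.036 × ln(497.41/708) = -39.906 J/K.
ΔS₂ = m₂c₂ ln(T_f/T₂) = 782.92 × ln(497.41/467) = 49.383 J/K.
ΔS_total = -39.906 + 49.383 = 9.48 J/K.

ΔS_total = 9.48 J/K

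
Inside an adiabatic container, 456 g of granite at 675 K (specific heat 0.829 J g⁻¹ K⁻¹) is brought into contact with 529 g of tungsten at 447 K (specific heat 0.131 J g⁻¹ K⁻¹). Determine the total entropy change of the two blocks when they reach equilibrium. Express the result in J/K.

ΔS_total = 4.52 J/K

Energy balance: T_f = (m₁c₁T₁ + m₂c₂T₂)/(m₁c₁ + m₂c₂) = 639.68 K.
ΔS₁ = m₁c₁ ln(T_f/T₁) = 378.024 × ln(639.68/675) = -20.32 J/K.
ΔS₂ = m₂c₂ ln(T_f/T₂) = 69.299 × ln(639.68/447) = 24.84 J/K.
ΔS_total = -20.32 + 24.84 = 4.52 J/K.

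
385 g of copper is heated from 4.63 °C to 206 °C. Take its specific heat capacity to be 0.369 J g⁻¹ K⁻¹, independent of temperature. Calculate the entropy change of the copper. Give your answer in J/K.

In kelvin: T₁ = 277.78 K, T₂ = 479.15 K. ΔS = ∫dQ_rev/T = m c ln(T₂/T₁) = 385 × 0.369 × ln(479.15/277.78) = 77.5 J/K.

ΔS = 77.5 J/K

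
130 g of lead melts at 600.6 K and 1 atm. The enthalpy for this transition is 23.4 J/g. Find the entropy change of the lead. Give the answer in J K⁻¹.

Heat absorbed by the substance: Q = mL = 130 × 23.4 = 3042 J.
At constant T, ΔS = Q_rev/T = 3042 / 600.6 = 5.06 J/K.

ΔS = 5.06 J/K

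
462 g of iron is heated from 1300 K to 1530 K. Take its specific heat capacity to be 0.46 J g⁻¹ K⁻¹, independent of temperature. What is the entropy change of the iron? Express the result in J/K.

ΔS = 34.6 J/K

ΔS = ∫dQ_rev/T = m c ln(T₂/T₁) = 462 × 0.46 × ln(1530/1300) = 34.6 J/K.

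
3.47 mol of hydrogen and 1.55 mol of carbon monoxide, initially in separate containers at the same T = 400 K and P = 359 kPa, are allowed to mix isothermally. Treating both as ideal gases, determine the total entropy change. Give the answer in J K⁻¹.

Mole fractions: x_A = 3.47/5.02 = 0.691, x_B = 0.309.
ΔS_mix = −R(n_A ln x_A + n_B ln x_B) = −8.314 × (3.47 ln 0.691 + 1.55 ln 0.309) = 25.8 J/K.

ΔS_mix = 25.8 J/K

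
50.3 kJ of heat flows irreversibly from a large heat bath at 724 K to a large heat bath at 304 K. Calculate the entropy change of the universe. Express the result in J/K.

ΔS_hot = −Q/T_H = −50300/724 = -69.48 J/K and ΔS_cold = +Q/T_C = 50300/304 = 165.5 J/K.
ΔS_total = -69.48 + 165.5 = 96 J/K, positive as the second law requires.

ΔS_total = 96 J/K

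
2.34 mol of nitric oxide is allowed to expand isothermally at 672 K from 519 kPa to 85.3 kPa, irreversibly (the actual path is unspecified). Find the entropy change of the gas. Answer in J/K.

ΔS_gas = 35.1 J/K

Entropy is a state function, so ΔS_gas depends only on the end states.
For an isothermal ideal gas ΔS_gas = nR ln(P₁/P₂) = 2.34 × 8.314 × ln(519/85.3) = 35.1 J/K.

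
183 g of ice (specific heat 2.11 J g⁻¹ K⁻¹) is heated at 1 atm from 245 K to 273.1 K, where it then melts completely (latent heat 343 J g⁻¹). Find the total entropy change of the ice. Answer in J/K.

Warming step: ΔS₁ = m c ln(T_tr/T_i) = 183 × 2.11 × ln(273.1/245) = 41.93 J/K.
Phase change: ΔS₂ = +mL/T_tr = 183 × 343 / 273.1 = 229.8 J/K.
ΔS_total = (41.93) + (229.8) = 272 J/K.

ΔS = 272 J/K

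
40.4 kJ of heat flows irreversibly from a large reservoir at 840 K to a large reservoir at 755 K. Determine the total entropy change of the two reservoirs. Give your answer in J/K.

ΔS_hot = −Q/T_H = −40400/840 = -48.1 J/K and ΔS_cold = +Q/T_C = 40400/755 = 53.51 J/K.
ΔS_total = -48.1 + 53.51 = 5.41 J/K, positive as the second law requires.

ΔS_total = 5.41 J/K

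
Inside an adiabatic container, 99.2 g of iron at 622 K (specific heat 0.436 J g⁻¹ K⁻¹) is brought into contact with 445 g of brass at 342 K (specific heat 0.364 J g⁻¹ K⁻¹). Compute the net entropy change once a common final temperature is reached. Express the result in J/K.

ΔS_total = 6.8 J/K

Energy balance: T_f = (m₁c₁T₁ + m₂c₂T₂)/(m₁c₁ + m₂c₂) = 401.01 K.
ΔS₁ = m₁c₁ ln(T_f/T₁) = 43.2512 × ln(401.01/622) = -18.985 J/K.
ΔS₂ = m₂c₂ ln(T_f/T₂) = 161.98 × ln(401.01/342) = 25.783 J/K.
ΔS_total = -18.985 + 25.783 = 6.8 J/K.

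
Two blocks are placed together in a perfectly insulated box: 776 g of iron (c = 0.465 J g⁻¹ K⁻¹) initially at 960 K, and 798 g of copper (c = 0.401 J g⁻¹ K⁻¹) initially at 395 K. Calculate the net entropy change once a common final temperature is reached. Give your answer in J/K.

ΔS_total = 63.7 J/K

Energy balance: T_f = (m₁c₁T₁ + m₂c₂T₂)/(m₁c₁ + m₂c₂) = 694.45 K.
ΔS₁ = m₁c₁ ln(T_f/T₁) = 360.84 × ln(694.45/960) = -116.85 J/K.
ΔS₂ = m₂c₂ ln(T_f/T₂) = 319.998 × ln(694.45/395) = 180.55 J/K.
ΔS_total = -116.85 + 180.55 = 63.7 J/K.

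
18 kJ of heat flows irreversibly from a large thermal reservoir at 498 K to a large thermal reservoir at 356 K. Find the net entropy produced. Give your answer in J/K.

ΔS_total = 14.4 J/K

ΔS_hot = −Q/T_H = −18000/498 = -36.14 J/K and ΔS_cold = +Q/T_C = 18000/356 = 50.56 J/K.
ΔS_total = -36.14 + 50.56 = 14.4 J/K, positive as the second law requires.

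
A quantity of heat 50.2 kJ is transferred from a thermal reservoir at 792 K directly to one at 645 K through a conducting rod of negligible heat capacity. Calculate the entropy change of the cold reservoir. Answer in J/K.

ΔS_cold = 77.8 J/K

The cold reservoir gains heat Q, so ΔS_cold = +Q/T_C = 50200/645 = 77.8 J/K.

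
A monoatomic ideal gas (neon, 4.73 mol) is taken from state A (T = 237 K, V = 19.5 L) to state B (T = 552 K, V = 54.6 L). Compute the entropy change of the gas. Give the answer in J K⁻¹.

Entropy is a state function: ΔS = nC_V ln(T₂/T₁) + nR ln(V₂/V₁), with C_V = 3R/2 = 12.47 J mol⁻¹ K⁻¹ for a monoatomic ideal gas.
ΔS = 4.73 × [12.47 × ln(552/237) + 8.314 × ln(54.6/19.5)] = 90.4 J/K.

ΔS = 90.4 J/K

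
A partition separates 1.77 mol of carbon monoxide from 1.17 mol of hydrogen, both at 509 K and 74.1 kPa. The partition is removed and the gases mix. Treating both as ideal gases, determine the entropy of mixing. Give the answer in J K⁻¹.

ΔS_mix = 16.4 J/K

Mole fractions: x_A = 1.77/2.94 = 0.602, x_B = 0.398.
ΔS_mix = −R(n_A ln x_A + n_B ln x_B) = −8.314 × (1.77 ln 0.602 + 1.17 ln 0.398) = 16.4 J/K.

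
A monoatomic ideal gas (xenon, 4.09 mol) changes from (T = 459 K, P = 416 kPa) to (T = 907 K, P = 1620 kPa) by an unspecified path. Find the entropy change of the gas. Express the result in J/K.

ΔS = 11.7 J/K

ΔS = nC_p ln(T₂/T₁) − nR ln(P₂/P₁), with C_p = 5R/2 = 20.79 J mol⁻¹ K⁻¹ for a monoatomic ideal gas.
ΔS = 4.09 × [20.79 × ln(907/459) − 8.314 × ln(1620/416)] = 11.7 J/K.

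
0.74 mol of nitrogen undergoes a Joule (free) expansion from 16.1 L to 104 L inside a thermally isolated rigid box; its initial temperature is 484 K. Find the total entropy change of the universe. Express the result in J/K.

ΔS_universe = 11.5 J/K

No heat is exchanged and no work is done, so the ideal-gas temperature stays constant.
Entropy is a state function; using a reversible isothermal path, ΔS_gas = nR ln(V₂/V₁) = 0.74 × 8.314 × ln(104/16.1) = 11.5 J/K.
The insulated surroundings exchange no heat, so ΔS_surr = 0 and ΔS_universe = ΔS_gas.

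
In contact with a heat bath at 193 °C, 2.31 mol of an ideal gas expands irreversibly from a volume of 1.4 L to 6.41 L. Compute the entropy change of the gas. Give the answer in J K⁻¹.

Entropy is a state function, so ΔS_gas depends only on the end states.
For an isothermal ideal gas ΔS_gas = nR ln(V₂/V₁) = 2.31 × 8.314 × ln(6.41/1.4) = 29.2 J/K.

ΔS_gas = 29.2 J/K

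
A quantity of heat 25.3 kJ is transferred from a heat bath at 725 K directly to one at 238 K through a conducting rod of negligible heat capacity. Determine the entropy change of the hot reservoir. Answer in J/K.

ΔS_hot = -34.9 J/K

The hot reservoir loses heat Q, so ΔS_hot = −Q/T_H = −25300/725 = -34.9 J/K.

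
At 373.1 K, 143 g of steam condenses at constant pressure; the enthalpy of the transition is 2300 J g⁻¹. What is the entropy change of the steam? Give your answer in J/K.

ΔS = -882 J/K

Heat released by the substance: Q = −mL = −143 × 2300 = −328900 J.
At constant T, ΔS = Q_rev/T = −328900 / 373.1 = -882 J/K.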